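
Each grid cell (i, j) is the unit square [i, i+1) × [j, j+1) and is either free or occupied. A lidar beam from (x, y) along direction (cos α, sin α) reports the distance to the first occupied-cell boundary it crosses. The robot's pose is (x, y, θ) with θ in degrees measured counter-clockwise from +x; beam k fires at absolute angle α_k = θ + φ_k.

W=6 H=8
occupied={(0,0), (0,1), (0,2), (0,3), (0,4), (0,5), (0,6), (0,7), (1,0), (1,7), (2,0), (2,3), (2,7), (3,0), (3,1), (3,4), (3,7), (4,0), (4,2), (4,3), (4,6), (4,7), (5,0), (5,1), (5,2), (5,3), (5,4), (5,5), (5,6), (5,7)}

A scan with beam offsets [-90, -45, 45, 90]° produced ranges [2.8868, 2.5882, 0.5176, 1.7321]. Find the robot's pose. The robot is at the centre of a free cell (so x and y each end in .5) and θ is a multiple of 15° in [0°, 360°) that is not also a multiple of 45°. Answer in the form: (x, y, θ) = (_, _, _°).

Candidates: 18 free-cell centres × 16 headings = 288 poses. Raycast each; keep the one whose scan matches to 4 dp.
  (1.5, 2.5, 120°): beam 1 = 1.0000 ≠ 2.8868 ✗
  (3.5, 6.5, 120°): beam 1 = 0.5774 ≠ 2.8868 ✗
  (1.5, 2.5, 150°): beam 1 = 1.0000 ≠ 2.8868 ✗
  (2.5, 5.5, 15°): beam 1 = 1.5529 ≠ 2.8868 ✗
  …
  (3.5, 5.5, 240°): r_1=2.8868, r_2=2.5882, r_3=0.5176, r_4=1.7321 — all match ✓
Unique over the lattice → pose = (3.5, 5.5, 240°).

(x, y, θ) = (3.5, 5.5, 240°)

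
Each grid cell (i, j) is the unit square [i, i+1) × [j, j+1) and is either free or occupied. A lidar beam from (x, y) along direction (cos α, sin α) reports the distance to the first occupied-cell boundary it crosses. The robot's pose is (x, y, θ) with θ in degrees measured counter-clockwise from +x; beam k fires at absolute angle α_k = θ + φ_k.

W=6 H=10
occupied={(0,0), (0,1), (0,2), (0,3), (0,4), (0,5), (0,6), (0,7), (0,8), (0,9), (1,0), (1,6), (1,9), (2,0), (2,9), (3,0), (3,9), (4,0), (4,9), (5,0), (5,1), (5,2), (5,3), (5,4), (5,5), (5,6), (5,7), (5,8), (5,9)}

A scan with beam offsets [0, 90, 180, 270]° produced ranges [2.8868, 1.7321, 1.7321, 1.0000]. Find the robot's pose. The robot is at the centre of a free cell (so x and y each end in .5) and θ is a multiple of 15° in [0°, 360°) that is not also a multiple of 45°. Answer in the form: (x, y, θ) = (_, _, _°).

(x, y, θ) = (2.5, 7.5, 330°)

Enumerate (i+0.5, j+0.5, θ) over the 31 free cells and 16 admissible headings. For each, cast all 4 beams and compare to the given ranges.
  (3.5, 2.5, 120°): beam 1 = 4.0415 ≠ 2.8868 ✗
  (3.5, 1.5, 330°): beam 1 = 1.0000 ≠ 2.8868 ✗
  (1.5, 3.5, 30°): beam 1 = 4.0415 ≠ 2.8868 ✗
  (3.5, 2.5, 345°): beam 1 = 1.5529 ≠ 2.8868 ✗
  …
  (2.5, 7.5, 330°): r_1=2.8868, r_2=1.7321, r_3=1.7321, r_4=1.0000 — all match ✓
Unique over the lattice → pose = (2.5, 7.5, 330°).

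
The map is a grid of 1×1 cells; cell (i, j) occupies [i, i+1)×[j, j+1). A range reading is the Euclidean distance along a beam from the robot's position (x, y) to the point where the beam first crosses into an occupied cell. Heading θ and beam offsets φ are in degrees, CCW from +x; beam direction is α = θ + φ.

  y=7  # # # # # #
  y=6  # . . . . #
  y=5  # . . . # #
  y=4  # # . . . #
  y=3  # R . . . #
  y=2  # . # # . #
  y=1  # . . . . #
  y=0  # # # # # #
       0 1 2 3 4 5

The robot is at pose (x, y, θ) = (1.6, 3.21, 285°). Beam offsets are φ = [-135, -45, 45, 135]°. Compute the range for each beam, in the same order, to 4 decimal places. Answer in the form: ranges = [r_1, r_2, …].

beam 1: φ=-135°, α=150°
  d=(-0.8660,0.5000)  start (1,3)  tX=0.6928 tY=1.5800  stride 1/|dx|=1.1547 1/|dy|=2.0000
    cross x-line → (0,3), t=0.6928 (wall)
  → r_1 = 0.6928
beam 2: φ=-45°, α=240°
  d=(-0.5000,-0.8660)  start (1,3)  tX=1.2000 tY=0.2425  stride 1/|dx|=2.0000 1/|dy|=1.1547
    cross y-line → (1,2), t=0.2425
    cross x-line → (0,2), t=1.2000 (wall)
  → r_2 = 1.2000
beam 3: φ=45°, α=330°
  d=(0.8660,-0.5000)  start (1,3)  tX=0.4619 tY=0.4200  stride 1/|dx|=1.1547 1/|dy|=2.0000
    cross y-line → (1,2), t=0.4200
    cross x-line → (2,2), t=0.4619 (wall)
  → r_3 = 0.4619
beam 4: φ=135°, α=60°
  d=(0.5000,0.8660)  start (1,3)  tX=0.8000 tY=0.9122  stride 1/|dx|=2.0000 1/|dy|=1.1547
    cross x-line → (2,3), t=0.8000
    cross y-line → (2,4), t=0.9122
    cross y-line → (2,5), t=2.0669
    cross x-line → (3,5), t=2.8000
    cross y-line → (3,6), t=3.2216
    cross y-line → (3,7), t=4.3763 (wall)
  → r_4 = 4.3763

ranges = [0.6928, 1.2000, 0.4619, 4.3763]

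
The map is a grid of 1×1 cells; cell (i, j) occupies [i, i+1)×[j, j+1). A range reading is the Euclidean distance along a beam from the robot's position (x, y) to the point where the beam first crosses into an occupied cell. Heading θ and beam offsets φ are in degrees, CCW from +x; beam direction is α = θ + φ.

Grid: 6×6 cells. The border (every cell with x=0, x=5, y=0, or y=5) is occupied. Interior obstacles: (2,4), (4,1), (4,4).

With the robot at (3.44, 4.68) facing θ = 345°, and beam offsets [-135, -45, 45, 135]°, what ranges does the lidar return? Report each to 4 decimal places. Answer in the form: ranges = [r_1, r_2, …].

ranges = [0.5081, 3.0946, 0.6400, 0.3695]

beam 1: φ=-135°, α=210°
  direction (-0.8660, -0.5000); cell (3,4); t to first gridline: x 0.5081, y 1.3600 (then +1.1547 / +2.0000)
    (2,4) via x @ 0.5081  # hit
  → r_1 = 0.5081
beam 2: φ=-45°, α=300°
  direction (0.5000, -0.8660); cell (3,4); t to first gridline: x 1.1200, y 0.7852 (then +2.0000 / +1.1547)
    (3,3) via y @ 0.7852
    (4,3) via x @ 1.1200
    (4,2) via y @ 1.9399
    (4,1) via y @ 3.0946  # hit
  → r_2 = 3.0946
beam 3: φ=45°, α=30°
  direction (0.8660, 0.5000); cell (3,4); t to first gridline: x 0.6466, y 0.6400 (then +1.1547 / +2.0000)
    (3,5) via y @ 0.6400  # hit
  → r_3 = 0.6400
beam 4: φ=135°, α=120°
  direction (-0.5000, 0.8660); cell (3,4); t to first gridline: x 0.8800, y 0.3695 (then +2.0000 / +1.1547)
    (3,5) via y @ 0.3695  # hit
  → r_4 = 0.3695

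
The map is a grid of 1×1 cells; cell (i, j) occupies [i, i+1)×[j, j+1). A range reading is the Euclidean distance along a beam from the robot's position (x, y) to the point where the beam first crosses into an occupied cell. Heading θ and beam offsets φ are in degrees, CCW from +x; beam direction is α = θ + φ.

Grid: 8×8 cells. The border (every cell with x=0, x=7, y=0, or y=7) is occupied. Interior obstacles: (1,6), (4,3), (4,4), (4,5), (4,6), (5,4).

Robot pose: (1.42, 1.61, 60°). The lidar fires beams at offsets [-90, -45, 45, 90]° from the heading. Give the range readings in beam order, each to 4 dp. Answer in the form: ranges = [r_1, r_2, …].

ranges = [1.2200, 5.7768, 1.6228, 0.4850]

beam 1: φ=-90°, α=330°
  cosα=0.8660 sinα=-0.5000 | (1,1) | tMaxX 0.6697 tMaxY 1.2200 | tΔX 1.1547 tΔY 2.0000
    t=0.6697 [x] (2,1)
    t=1.2200 [y] (2,0) — stop
  → r_1 = 1.2200
beam 2: φ=-45°, α=15°
  cosα=0.9659 sinα=0.2588 | (1,1) | tMaxX 0.6005 tMaxY 1.5068 | tΔX 1.0353 tΔY 3.8637
    t=0.6005 [x] (2,1)
    t=1.5068 [y] (2,2)
    t=1.6357 [x] (3,2)
    t=2.6710 [x] (4,2)
    t=3.7063 [x] (5,2)
    t=4.7416 [x] (6,2)
    t=5.3705 [y] (6,3)
    t=5.7768 [x] (7,3) — stop
  → r_2 = 5.7768
beam 3: φ=45°, α=105°
  cosα=-0.2588 sinα=0.9659 | (1,1) | tMaxX 1.6228 tMaxY 0.4038 | tΔX 3.8637 tΔY 1.0353
    t=0.4038 [y] (1,2)
    t=1.4390 [y] (1,3)
    t=1.6228 [x] (0,3) — stop
  → r_3 = 1.6228
beam 4: φ=90°, α=150°
  cosα=-0.8660 sinα=0.5000 | (1,1) | tMaxX 0.4850 tMaxY 0.7800 | tΔX 1.1547 tΔY 2.0000
    t=0.4850 [x] (0,1) — stop
  → r_4 = 0.4850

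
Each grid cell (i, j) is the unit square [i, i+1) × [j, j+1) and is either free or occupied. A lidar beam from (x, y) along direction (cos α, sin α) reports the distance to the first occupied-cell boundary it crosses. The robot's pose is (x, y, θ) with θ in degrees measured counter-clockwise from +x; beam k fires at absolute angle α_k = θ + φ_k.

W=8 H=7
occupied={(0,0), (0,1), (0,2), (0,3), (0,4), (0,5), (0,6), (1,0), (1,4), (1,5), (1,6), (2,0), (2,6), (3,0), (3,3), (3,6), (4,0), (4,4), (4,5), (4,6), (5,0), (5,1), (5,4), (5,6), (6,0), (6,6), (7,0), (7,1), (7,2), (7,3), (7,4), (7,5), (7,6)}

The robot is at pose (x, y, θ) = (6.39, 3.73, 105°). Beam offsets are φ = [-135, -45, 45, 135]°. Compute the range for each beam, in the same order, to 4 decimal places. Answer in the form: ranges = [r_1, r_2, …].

beam 1: φ=-135°, α=330°
  cosα=0.8660 sinα=-0.5000 | (6,3) | tMaxX 0.7044 tMaxY 1.4600 | tΔX 1.1547 tΔY 2.0000
    t=0.7044 [x] (7,3) — stop
  → r_1 = 0.7044
beam 2: φ=-45°, α=60°
  cosα=0.5000 sinα=0.8660 | (6,3) | tMaxX 1.2200 tMaxY 0.3118 | tΔX 2.0000 tΔY 1.1547
    t=0.3118 [y] (6,4)
    t=1.2200 [x] (7,4) — stop
  → r_2 = 1.2200
beam 3: φ=45°, α=150°
  cosα=-0.8660 sinα=0.5000 | (6,3) | tMaxX 0.4503 tMaxY 0.5400 | tΔX 1.1547 tΔY 2.0000
    t=0.4503 [x] (5,3)
    t=0.5400 [y] (5,4) — stop
  → r_3 = 0.5400
beam 4: φ=135°, α=240°
  cosα=-0.5000 sinα=-0.8660 | (6,3) | tMaxX 0.7800 tMaxY 0.8429 | tΔX 2.0000 tΔY 1.1547
    t=0.7800 [x] (5,3)
    t=0.8429 [y] (5,2)
    t=1.9976 [y] (5,1) — stop
  → r_4 = 1.9976

ranges = [0.7044, 1.2200, 0.5400, 1.9976]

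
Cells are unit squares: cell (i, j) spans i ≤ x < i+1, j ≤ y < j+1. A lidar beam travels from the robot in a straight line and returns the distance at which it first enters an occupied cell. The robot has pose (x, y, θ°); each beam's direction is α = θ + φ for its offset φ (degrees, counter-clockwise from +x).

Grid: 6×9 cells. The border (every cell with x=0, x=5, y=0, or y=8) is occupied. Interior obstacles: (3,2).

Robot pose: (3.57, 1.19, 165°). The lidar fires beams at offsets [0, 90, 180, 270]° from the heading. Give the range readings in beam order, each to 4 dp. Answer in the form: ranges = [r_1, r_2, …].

beam 1: φ=0°, α=165°
  cosα=-0.9659 sinα=0.2588 | (3,1) | tMaxX 0.5901 tMaxY 3.1296 | tΔX 1.0353 tΔY 3.8637
    t=0.5901 [x] (2,1)
    t=1.6254 [x] (1,1)
    t=2.6607 [x] (0,1) — stop
  → r_1 = 2.6607
beam 2: φ=90°, α=255°
  cosα=-0.2588 sinα=-0.9659 | (3,1) | tMaxX 2.2023 tMaxY 0.1967 | tΔX 3.8637 tΔY 1.0353
    t=0.1967 [y] (3,0) — stop
  → r_2 = 0.1967
beam 3: φ=180°, α=345°
  cosα=0.9659 sinα=-0.2588 | (3,1) | tMaxX 0.4452 tMaxY 0.7341 | tΔX 1.0353 tΔY 3.8637
    t=0.4452 [x] (4,1)
    t=0.7341 [y] (4,0) — stop
  → r_3 = 0.7341
beam 4: φ=270°, α=75°
  cosα=0.2588 sinα=0.9659 | (3,1) | tMaxX 1.6614 tMaxY 0.8386 | tΔX 3.8637 tΔY 1.0353
    t=0.8386 [y] (3,2) — stop
  → r_4 = 0.8386

ranges = [2.6607, 0.1967, 0.7341, 0.8386]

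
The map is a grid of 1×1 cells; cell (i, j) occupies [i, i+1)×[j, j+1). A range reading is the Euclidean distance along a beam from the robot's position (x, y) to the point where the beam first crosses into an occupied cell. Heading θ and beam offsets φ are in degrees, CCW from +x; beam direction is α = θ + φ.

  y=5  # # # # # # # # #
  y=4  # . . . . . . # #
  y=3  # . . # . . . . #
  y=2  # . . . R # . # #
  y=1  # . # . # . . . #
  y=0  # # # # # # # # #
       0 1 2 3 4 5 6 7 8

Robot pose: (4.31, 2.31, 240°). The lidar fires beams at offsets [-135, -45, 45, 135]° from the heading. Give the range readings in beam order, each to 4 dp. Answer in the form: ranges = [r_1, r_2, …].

ranges = [1.1977, 1.3562, 0.3209, 0.7143]

beam 1: φ=-135°, α=105°
  cosα=-0.2588 sinα=0.9659 | (4,2) | tMaxX 1.1977 tMaxY 0.7143 | tΔX 3.8637 tΔY 1.0353
    t=0.7143 [y] (4,3)
    t=1.1977 [x] (3,3) — stop
  → r_1 = 1.1977
beam 2: φ=-45°, α=195°
  cosα=-0.9659 sinα=-0.2588 | (4,2) | tMaxX 0.3209 tMaxY 1.1977 | tΔX 1.0353 tΔY 3.8637
    t=0.3209 [x] (3,2)
    t=1.1977 [y] (3,1)
    t=1.3562 [x] (2,1) — stop
  → r_2 = 1.3562
beam 3: φ=45°, α=285°
  cosα=0.2588 sinα=-0.9659 | (4,2) | tMaxX 2.6660 tMaxY 0.3209 | tΔX 3.8637 tΔY 1.0353
    t=0.3209 [y] (4,1) — stop
  → r_3 = 0.3209
beam 4: φ=135°, α=15°
  cosα=0.9659 sinα=0.2588 | (4,2) | tMaxX 0.7143 tMaxY 2.6660 | tΔX 1.0353 tΔY 3.8637
    t=0.7143 [x] (5,2) — stop
  → r_4 = 0.7143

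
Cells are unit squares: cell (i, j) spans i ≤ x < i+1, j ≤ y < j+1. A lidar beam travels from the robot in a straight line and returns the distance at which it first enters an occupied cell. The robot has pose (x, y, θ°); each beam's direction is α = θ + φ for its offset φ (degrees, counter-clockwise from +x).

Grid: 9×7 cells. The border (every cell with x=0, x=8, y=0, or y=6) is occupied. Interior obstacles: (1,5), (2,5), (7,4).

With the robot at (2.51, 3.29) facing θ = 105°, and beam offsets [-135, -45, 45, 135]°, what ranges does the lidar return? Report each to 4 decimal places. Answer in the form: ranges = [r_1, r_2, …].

beam 1: φ=-135°, α=330°
  d=(0.8660,-0.5000)  start (2,3)  tX=0.5658 tY=0.5800  stride 1/|dx|=1.1547 1/|dy|=2.0000
    cross x-line → (3,3), t=0.5658
    cross y-line → (3,2), t=0.5800
    cross x-line → (4,2), t=1.7205
    cross y-line → (4,1), t=2.5800
    cross x-line → (5,1), t=2.8752
    cross x-line → (6,1), t=4.0299
    cross y-line → (6,0), t=4.5800 (wall)
  → r_1 = 4.5800
beam 2: φ=-45°, α=60°
  d=(0.5000,0.8660)  start (2,3)  tX=0.9800 tY=0.8198  stride 1/|dx|=2.0000 1/|dy|=1.1547
    cross y-line → (2,4), t=0.8198
    cross x-line → (3,4), t=0.9800
    cross y-line → (3,5), t=1.9745
    cross x-line → (4,5), t=2.9800
    cross y-line → (4,6), t=3.1292 (wall)
  → r_2 = 3.1292
beam 3: φ=45°, α=150°
  d=(-0.8660,0.5000)  start (2,3)  tX=0.5889 tY=1.4200  stride 1/|dx|=1.1547 1/|dy|=2.0000
    cross x-line → (1,3), t=0.5889
    cross y-line → (1,4), t=1.4200
    cross x-line → (0,4), t=1.7436 (wall)
  → r_3 = 1.7436
beam 4: φ=135°, α=240°
  d=(-0.5000,-0.8660)  start (2,3)  tX=1.0200 tY=0.3349  stride 1/|dx|=2.0000 1/|dy|=1.1547
    cross y-line → (2,2), t=0.3349
    cross x-line → (1,2), t=1.0200
    cross y-line → (1,1), t=1.4896
    cross y-line → (1,0), t=2.6443 (wall)
  → r_4 = 2.6443

ranges = [4.5800, 3.1292, 1.7436, 2.6443]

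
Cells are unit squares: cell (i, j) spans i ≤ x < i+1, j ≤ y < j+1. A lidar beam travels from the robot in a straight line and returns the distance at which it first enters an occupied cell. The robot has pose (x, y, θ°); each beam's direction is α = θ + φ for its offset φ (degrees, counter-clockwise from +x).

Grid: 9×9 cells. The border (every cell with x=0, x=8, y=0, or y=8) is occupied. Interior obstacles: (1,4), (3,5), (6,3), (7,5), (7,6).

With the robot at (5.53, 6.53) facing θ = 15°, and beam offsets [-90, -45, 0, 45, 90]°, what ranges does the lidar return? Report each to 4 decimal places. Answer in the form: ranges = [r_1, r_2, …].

ranges = [2.6192, 1.6974, 1.5219, 1.6974, 1.5219]

beam 1: φ=-90°, α=285°
  d=(0.2588,-0.9659)  start (5,6)  tX=1.8159 tY=0.5487  stride 1/|dx|=3.8637 1/|dy|=1.0353
    cross y-line → (5,5), t=0.5487
    cross y-line → (5,4), t=1.5840
    cross x-line → (6,4), t=1.8159
    cross y-line → (6,3), t=2.6192 (wall)
  → r_1 = 2.6192
beam 2: φ=-45°, α=330°
  d=(0.8660,-0.5000)  start (5,6)  tX=0.5427 tY=1.0600  stride 1/|dx|=1.1547 1/|dy|=2.0000
    cross x-line → (6,6), t=0.5427
    cross y-line → (6,5), t=1.0600
    cross x-line → (7,5), t=1.6974 (wall)
  → r_2 = 1.6974
beam 3: φ=0°, α=15°
  d=(0.9659,0.2588)  start (5,6)  tX=0.4866 tY=1.8159  stride 1/|dx|=1.0353 1/|dy|=3.8637
    cross x-line → (6,6), t=0.4866
    cross x-line → (7,6), t=1.5219 (wall)
  → r_3 = 1.5219
beam 4: φ=45°, α=60°
  d=(0.5000,0.8660)  start (5,6)  tX=0.9400 tY=0.5427  stride 1/|dx|=2.0000 1/|dy|=1.1547
    cross y-line → (5,7), t=0.5427
    cross x-line → (6,7), t=0.9400
    cross y-line → (6,8), t=1.6974 (wall)
  → r_4 = 1.6974
beam 5: φ=90°, α=105°
  d=(-0.2588,0.9659)  start (5,6)  tX=2.0478 tY=0.4866  stride 1/|dx|=3.8637 1/|dy|=1.0353
    cross y-line → (5,7), t=0.4866
    cross y-line → (5,8), t=1.5219 (wall)
  → r_5 = 1.5219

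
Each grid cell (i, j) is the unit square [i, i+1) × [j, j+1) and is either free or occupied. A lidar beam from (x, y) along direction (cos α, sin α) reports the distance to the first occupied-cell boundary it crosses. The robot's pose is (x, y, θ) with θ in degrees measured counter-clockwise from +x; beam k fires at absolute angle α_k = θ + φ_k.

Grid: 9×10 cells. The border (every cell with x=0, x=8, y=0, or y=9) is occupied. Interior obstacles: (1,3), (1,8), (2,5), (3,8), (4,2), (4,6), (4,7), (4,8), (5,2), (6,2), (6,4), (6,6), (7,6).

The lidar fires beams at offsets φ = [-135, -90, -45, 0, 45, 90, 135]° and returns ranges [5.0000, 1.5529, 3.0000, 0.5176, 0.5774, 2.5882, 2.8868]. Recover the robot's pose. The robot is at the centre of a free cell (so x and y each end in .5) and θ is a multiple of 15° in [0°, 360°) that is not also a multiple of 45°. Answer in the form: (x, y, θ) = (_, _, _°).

Enumerate (i+0.5, j+0.5, θ) over the 43 free cells and 16 admissible headings. For each, cast all 7 beams and compare to the given ranges.
  (3.5, 2.5, 195°): beam 2 = 2.5882 ≠ 1.5529 ✗
  (2.5, 6.5, 210°): beam 1 = 1.9319 ≠ 5.0000 ✗
  (5.5, 8.5, 300°): beam 1 = 0.5176 ≠ 5.0000 ✗
  (5.5, 8.5, 150°): beam 1 = 1.9319 ≠ 5.0000 ✗
  …
  (2.5, 3.5, 165°): r_1=5.0000, r_2=1.5529, r_3=3.0000, r_4=0.5176, r_5=0.5774, r_6=2.5882, r_7=2.8868 — all match ✓
Only this pose fits every beam.

(x, y, θ) = (2.5, 3.5, 165°)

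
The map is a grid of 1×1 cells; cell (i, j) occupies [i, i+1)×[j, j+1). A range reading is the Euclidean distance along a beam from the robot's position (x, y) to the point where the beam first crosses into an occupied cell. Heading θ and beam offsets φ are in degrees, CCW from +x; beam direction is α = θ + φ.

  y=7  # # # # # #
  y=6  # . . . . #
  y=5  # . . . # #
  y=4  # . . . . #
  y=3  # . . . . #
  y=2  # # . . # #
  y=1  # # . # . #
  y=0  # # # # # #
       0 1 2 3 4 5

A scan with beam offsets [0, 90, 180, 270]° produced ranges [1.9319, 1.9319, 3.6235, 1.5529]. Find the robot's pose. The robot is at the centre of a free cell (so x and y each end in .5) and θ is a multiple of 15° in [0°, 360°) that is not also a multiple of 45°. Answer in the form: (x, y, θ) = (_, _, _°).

Enumerate (i+0.5, j+0.5, θ) over the 19 free cells and 16 admissible headings. For each, cast all 4 beams and compare to the given ranges.
  (4.5, 4.5, 15°): beam 1 = 0.5176 ≠ 1.9319 ✗
  (1.5, 5.5, 15°): beam 1 = 3.6235 ≠ 1.9319 ✗
  (3.5, 2.5, 165°): beam 1 = 1.5529 ≠ 1.9319 ✗
  (4.5, 6.5, 150°): beam 1 = 1.0000 ≠ 1.9319 ✗
  (3.5, 3.5, 105°): beam 1 = 3.6235 ≠ 1.9319 ✗
  …
  (2.5, 3.5, 255°): r_1=1.9319, r_2=1.9319, r_3=3.6235, r_4=1.5529 — all match ✓
No second candidate reproduces the full scan.

(x, y, θ) = (2.5, 3.5, 255°)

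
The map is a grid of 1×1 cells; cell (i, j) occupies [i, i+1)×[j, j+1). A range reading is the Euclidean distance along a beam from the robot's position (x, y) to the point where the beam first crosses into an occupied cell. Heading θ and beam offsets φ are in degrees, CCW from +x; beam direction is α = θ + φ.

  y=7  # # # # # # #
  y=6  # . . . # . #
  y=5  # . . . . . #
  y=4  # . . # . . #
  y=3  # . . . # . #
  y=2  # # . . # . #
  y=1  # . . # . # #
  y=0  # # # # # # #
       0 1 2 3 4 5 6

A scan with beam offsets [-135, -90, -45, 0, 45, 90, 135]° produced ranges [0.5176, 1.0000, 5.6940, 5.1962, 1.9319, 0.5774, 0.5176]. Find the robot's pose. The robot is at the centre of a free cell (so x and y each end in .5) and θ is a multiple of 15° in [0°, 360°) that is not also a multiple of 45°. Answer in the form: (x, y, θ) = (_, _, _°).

(x, y, θ) = (1.5, 6.5, 330°)

The pose lattice has 23·16 = 368 candidates. Test each by forward raycasting.
  (2.5, 3.5, 195°): beam 1 = 1.0000 ≠ 0.5176 ✗
  (2.5, 6.5, 150°): beam 1 = 1.5529 ≠ 0.5176 ✗
  (2.5, 2.5, 300°): beam 2 = 0.5774 ≠ 1.0000 ✗
  …
  (1.5, 6.5, 330°): r_1=0.5176, r_2=1.0000, r_3=5.6940, r_4=5.1962, r_5=1.9319, r_6=0.5774, r_7=0.5176 — all match ✓
No second candidate reproduces the full scan.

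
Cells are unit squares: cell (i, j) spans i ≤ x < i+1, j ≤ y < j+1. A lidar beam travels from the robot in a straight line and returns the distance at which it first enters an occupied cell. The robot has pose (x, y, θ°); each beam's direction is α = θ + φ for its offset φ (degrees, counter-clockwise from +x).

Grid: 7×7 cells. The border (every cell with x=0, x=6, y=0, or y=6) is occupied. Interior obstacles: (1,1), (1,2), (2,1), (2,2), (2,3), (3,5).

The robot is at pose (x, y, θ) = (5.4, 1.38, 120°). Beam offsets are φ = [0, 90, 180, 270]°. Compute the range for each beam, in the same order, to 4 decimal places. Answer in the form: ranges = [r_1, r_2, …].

ranges = [4.1800, 0.7600, 0.4388, 0.6928]

beam 1: φ=0°, α=120°
  dir = (cos 120°, sin 120°) = (-0.5000, 0.8660); from cell (5,1)
  next x-line at t=0.8000, next y-line at t=0.7159; Δt_x=2.0000, Δt_y=1.1547
    y: enter (5,2) at t=0.7159
    x: enter (4,2) at t=0.8000
    y: enter (4,3) at t=1.8706
    x: enter (3,3) at t=2.8000
    y: enter (3,4) at t=3.0253
    y: enter (3,5) at t=4.1800 ← occupied
  → r_1 = 4.1800
beam 2: φ=90°, α=210°
  dir = (cos 210°, sin 210°) = (-0.8660, -0.5000); from cell (5,1)
  next x-line at t=0.4619, next y-line at t=0.7600; Δt_x=1.1547, Δt_y=2.0000
    x: enter (4,1) at t=0.4619
    y: enter (4,0) at t=0.7600 ← occupied
  → r_2 = 0.7600
beam 3: φ=180°, α=300°
  dir = (cos 300°, sin 300°) = (0.5000, -0.8660); from cell (5,1)
  next x-line at t=1.2000, next y-line at t=0.4388; Δt_x=2.0000, Δt_y=1.1547
    y: enter (5,0) at t=0.4388 ← occupied
  → r_3 = 0.4388
beam 4: φ=270°, α=30°
  dir = (cos 30°, sin 30°) = (0.8660, 0.5000); from cell (5,1)
  next x-line at t=0.6928, next y-line at t=1.2400; Δt_x=1.1547, Δt_y=2.0000
    x: enter (6,1) at t=0.6928 ← occupied
  → r_4 = 0.6928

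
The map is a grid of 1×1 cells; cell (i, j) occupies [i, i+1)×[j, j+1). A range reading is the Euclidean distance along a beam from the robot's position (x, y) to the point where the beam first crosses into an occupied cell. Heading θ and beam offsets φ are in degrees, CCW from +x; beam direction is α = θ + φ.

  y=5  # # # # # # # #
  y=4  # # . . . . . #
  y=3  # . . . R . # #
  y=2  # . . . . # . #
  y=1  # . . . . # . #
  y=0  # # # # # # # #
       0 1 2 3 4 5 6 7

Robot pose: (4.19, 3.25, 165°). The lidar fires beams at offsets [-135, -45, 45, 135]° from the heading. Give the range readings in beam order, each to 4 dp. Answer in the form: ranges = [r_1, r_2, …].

beam 1: φ=-135°, α=30°
  direction (0.8660, 0.5000); cell (4,3); t to first gridline: x 0.9353, y 1.5000 (then +1.1547 / +2.0000)
    (5,3) via x @ 0.9353
    (5,4) via y @ 1.5000
    (6,4) via x @ 2.0900
    (7,4) via x @ 3.2447  # hit
  → r_1 = 3.2447
beam 2: φ=-45°, α=120°
  direction (-0.5000, 0.8660); cell (4,3); t to first gridline: x 0.3800, y 0.8660 (then +2.0000 / +1.1547)
    (3,3) via x @ 0.3800
    (3,4) via y @ 0.8660
    (3,5) via y @ 2.0207  # hit
  → r_2 = 2.0207
beam 3: φ=45°, α=210°
  direction (-0.8660, -0.5000); cell (4,3); t to first gridline: x 0.2194, y 0.5000 (then +1.1547 / +2.0000)
    (3,3) via x @ 0.2194
    (3,2) via y @ 0.5000
    (2,2) via x @ 1.3741
    (2,1) via y @ 2.5000
    (1,1) via x @ 2.5288
    (0,1) via x @ 3.6835  # hit
  → r_3 = 3.6835
beam 4: φ=135°, α=300°
  direction (0.5000, -0.8660); cell (4,3); t to first gridline: x 1.6200, y 0.2887 (then +2.0000 / +1.1547)
    (4,2) via y @ 0.2887
    (4,1) via y @ 1.4434
    (5,1) via x @ 1.6200  # hit
  → r_4 = 1.6200

ranges = [3.2447, 2.0207, 3.6835, 1.6200]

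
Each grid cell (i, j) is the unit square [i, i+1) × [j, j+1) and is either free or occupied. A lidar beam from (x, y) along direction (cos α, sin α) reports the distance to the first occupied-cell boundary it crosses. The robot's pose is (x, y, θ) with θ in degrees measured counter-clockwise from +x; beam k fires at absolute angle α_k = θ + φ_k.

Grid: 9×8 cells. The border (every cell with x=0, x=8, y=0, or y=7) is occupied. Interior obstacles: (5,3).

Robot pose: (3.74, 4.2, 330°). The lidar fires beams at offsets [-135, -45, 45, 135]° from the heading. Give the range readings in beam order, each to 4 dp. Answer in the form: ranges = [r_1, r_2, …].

ranges = [2.8367, 3.3129, 4.4103, 2.8988]

beam 1: φ=-135°, α=195°
  dir = (cos 195°, sin 195°) = (-0.9659, -0.2588); from cell (3,4)
  next x-line at t=0.7661, next y-line at t=0.7727; Δt_x=1.0353, Δt_y=3.8637
    x: enter (2,4) at t=0.7661
    y: enter (2,3) at t=0.7727
    x: enter (1,3) at t=1.8014
    x: enter (0,3) at t=2.8367 ← occupied
  → r_1 = 2.8367
beam 2: φ=-45°, α=285°
  dir = (cos 285°, sin 285°) = (0.2588, -0.9659); from cell (3,4)
  next x-line at t=1.0046, next y-line at t=0.2071; Δt_x=3.8637, Δt_y=1.0353
    y: enter (3,3) at t=0.2071
    x: enter (4,3) at t=1.0046
    y: enter (4,2) at t=1.2423
    y: enter (4,1) at t=2.2776
    y: enter (4,0) at t=3.3129 ← occupied
  → r_2 = 3.3129
beam 3: φ=45°, α=15°
  dir = (cos 15°, sin 15°) = (0.9659, 0.2588); from cell (3,4)
  next x-line at t=0.2692, next y-line at t=3.0910; Δt_x=1.0353, Δt_y=3.8637
    x: enter (4,4) at t=0.2692
    x: enter (5,4) at t=1.3044
    x: enter (6,4) at t=2.3397
    y: enter (6,5) at t=3.0910
    x: enter (7,5) at t=3.3750
    x: enter (8,5) at t=4.4103 ← occupied
  → r_3 = 4.4103
beam 4: φ=135°, α=105°
  dir = (cos 105°, sin 105°) = (-0.2588, 0.9659); from cell (3,4)
  next x-line at t=2.8591, next y-line at t=0.8282; Δt_x=3.8637, Δt_y=1.0353
    y: enter (3,5) at t=0.8282
    y: enter (3,6) at t=1.8635
    x: enter (2,6) at t=2.8591
    y: enter (2,7) at t=2.8988 ← occupied
  → r_4 = 2.8988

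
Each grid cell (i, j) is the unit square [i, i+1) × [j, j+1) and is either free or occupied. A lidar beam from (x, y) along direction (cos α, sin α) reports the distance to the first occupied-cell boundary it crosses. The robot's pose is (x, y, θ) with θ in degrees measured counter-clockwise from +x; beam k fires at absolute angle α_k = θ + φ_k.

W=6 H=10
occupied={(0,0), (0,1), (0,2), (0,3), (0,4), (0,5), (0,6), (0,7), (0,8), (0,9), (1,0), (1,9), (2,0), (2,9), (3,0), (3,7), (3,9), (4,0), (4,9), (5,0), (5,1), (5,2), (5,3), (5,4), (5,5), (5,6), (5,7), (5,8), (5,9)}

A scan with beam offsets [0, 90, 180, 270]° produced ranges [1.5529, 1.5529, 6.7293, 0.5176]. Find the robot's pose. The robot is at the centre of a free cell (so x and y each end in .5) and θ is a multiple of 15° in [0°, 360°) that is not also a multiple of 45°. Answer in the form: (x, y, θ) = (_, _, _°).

(x, y, θ) = (2.5, 7.5, 105°)

The pose lattice has 31·16 = 496 candidates. Test each by forward raycasting.
  (4.5, 8.5, 150°): beam 1 = 1.0000 ≠ 1.5529 ✗
  (3.5, 5.5, 300°): beam 1 = 3.0000 ≠ 1.5529 ✗
  (4.5, 6.5, 60°): beam 1 = 1.0000 ≠ 1.5529 ✗
  (1.5, 4.5, 105°): beam 1 = 1.9319 ≠ 1.5529 ✗
  …
  (2.5, 7.5, 105°): r_1=1.5529, r_2=1.5529, r_3=6.7293, r_4=0.5176 — all match ✓
No second candidate reproduces the full scan.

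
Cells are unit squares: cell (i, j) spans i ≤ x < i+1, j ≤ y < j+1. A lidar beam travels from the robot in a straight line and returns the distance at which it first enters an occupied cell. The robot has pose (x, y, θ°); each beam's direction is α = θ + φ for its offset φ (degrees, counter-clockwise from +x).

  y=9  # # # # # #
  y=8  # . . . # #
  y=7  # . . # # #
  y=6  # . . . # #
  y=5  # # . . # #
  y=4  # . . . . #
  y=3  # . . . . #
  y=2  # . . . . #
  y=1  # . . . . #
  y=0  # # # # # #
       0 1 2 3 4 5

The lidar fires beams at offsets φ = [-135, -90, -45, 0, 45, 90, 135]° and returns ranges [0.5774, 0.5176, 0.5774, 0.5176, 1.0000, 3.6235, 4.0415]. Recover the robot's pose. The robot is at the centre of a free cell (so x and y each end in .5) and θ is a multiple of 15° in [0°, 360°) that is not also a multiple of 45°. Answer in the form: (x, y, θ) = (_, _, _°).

(x, y, θ) = (1.5, 4.5, 195°)

Candidates: 26 free-cell centres × 16 headings = 416 poses. Raycast each; keep the one whose scan matches to 4 dp.
  (3.5, 5.5, 120°): beam 1 = 0.5176 ≠ 0.5774 ✗
  (4.5, 2.5, 60°): beam 1 = 1.5529 ≠ 0.5774 ✗
  (1.5, 4.5, 240°): beam 1 = 0.5176 ≠ 0.5774 ✗
  (3.5, 2.5, 30°): beam 1 = 1.5529 ≠ 0.5774 ✗
  …
  (1.5, 4.5, 195°): r_1=0.5774, r_2=0.5176, r_3=0.5774, r_4=0.5176, r_5=1.0000, r_6=3.6235, r_7=4.0415 — all match ✓
Only this pose fits every beam.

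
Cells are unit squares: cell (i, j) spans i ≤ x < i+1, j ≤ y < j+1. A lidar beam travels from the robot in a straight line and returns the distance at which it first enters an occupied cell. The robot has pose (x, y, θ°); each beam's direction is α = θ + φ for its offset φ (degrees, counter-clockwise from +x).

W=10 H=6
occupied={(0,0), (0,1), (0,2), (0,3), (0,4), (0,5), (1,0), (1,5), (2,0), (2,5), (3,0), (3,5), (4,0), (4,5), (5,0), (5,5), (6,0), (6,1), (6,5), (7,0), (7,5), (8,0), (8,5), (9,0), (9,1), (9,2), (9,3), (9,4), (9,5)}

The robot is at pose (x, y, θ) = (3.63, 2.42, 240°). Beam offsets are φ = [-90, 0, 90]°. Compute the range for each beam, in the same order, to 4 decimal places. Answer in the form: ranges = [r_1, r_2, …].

ranges = [3.0369, 1.6397, 2.7366]

beam 1: φ=-90°, α=150°
  cosα=-0.8660 sinα=0.5000 | (3,2) | tMaxX 0.7275 tMaxY 1.1600 | tΔX 1.1547 tΔY 2.0000
    t=0.7275 [x] (2,2)
    t=1.1600 [y] (2,3)
    t=1.8822 [x] (1,3)
    t=3.0369 [x] (0,3) — stop
  → r_1 = 3.0369
beam 2: φ=0°, α=240°
  cosα=-0.5000 sinα=-0.8660 | (3,2) | tMaxX 1.2600 tMaxY 0.4850 | tΔX 2.0000 tΔY 1.1547
    t=0.4850 [y] (3,1)
    t=1.2600 [x] (2,1)
    t=1.6397 [y] (2,0) — stop
  → r_2 = 1.6397
beam 3: φ=90°, α=330°
  cosα=0.8660 sinα=-0.5000 | (3,2) | tMaxX 0.4272 tMaxY 0.8400 | tΔX 1.1547 tΔY 2.0000
    t=0.4272 [x] (4,2)
    t=0.8400 [y] (4,1)
    t=1.5819 [x] (5,1)
    t=2.7366 [x] (6,1) — stop
  → r_3 = 2.7366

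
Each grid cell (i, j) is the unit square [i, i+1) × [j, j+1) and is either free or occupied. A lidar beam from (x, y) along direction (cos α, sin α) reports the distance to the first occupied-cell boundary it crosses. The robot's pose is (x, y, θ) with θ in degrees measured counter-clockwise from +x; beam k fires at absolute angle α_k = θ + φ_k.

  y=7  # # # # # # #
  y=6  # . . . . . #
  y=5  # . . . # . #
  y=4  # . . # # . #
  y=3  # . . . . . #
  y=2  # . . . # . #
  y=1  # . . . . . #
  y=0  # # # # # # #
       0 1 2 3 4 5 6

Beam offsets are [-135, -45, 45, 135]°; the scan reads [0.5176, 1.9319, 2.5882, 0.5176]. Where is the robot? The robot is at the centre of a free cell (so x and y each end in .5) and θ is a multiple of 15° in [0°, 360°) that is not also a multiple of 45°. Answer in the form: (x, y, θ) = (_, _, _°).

Candidates: 26 free-cell centres × 16 headings = 416 poses. Raycast each; keep the one whose scan matches to 4 dp.
  (2.5, 1.5, 330°): beam 1 = 1.5529 ≠ 0.5176 ✗
  (5.5, 2.5, 345°): beam 1 = 0.5774 ≠ 0.5176 ✗
  (3.5, 3.5, 345°): beam 1 = 2.8868 ≠ 0.5176 ✗
  …
  (1.5, 6.5, 300°): r_1=0.5176, r_2=1.9319, r_3=2.5882, r_4=0.5176 — all match ✓
Unique over the lattice → pose = (1.5, 6.5, 300°).

(x, y, θ) = (1.5, 6.5, 300°)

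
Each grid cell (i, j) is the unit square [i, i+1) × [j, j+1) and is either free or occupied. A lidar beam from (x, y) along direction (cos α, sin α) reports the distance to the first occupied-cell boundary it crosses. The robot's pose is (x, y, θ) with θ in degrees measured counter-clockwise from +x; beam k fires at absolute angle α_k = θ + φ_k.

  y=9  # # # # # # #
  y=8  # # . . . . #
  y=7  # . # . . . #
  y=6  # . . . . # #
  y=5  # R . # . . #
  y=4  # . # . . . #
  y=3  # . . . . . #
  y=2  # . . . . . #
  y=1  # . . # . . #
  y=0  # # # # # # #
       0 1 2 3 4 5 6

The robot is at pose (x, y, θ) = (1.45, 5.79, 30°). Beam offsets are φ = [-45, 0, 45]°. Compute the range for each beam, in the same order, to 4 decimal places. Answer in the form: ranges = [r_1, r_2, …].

beam 1: φ=-45°, α=345°
  direction (0.9659, -0.2588); cell (1,5); t to first gridline: x 0.5694, y 3.0523 (then +1.0353 / +3.8637)
    (2,5) via x @ 0.5694
    (3,5) via x @ 1.6047  # hit
  → r_1 = 1.6047
beam 2: φ=0°, α=30°
  direction (0.8660, 0.5000); cell (1,5); t to first gridline: x 0.6351, y 0.4200 (then +1.1547 / +2.0000)
    (1,6) via y @ 0.4200
    (2,6) via x @ 0.6351
    (3,6) via x @ 1.7898
    (3,7) via y @ 2.4200
    (4,7) via x @ 2.9445
    (5,7) via x @ 4.0992
    (5,8) via y @ 4.4200
    (6,8) via x @ 5.2539  # hit
  → r_2 = 5.2539
beam 3: φ=45°, α=75°
  direction (0.2588, 0.9659); cell (1,5); t to first gridline: x 2.1250, y 0.2174 (then +3.8637 / +1.0353)
    (1,6) via y @ 0.2174
    (1,7) via y @ 1.2527
    (2,7) via x @ 2.1250  # hit
  → r_3 = 2.1250

ranges = [1.6047, 5.2539, 2.1250]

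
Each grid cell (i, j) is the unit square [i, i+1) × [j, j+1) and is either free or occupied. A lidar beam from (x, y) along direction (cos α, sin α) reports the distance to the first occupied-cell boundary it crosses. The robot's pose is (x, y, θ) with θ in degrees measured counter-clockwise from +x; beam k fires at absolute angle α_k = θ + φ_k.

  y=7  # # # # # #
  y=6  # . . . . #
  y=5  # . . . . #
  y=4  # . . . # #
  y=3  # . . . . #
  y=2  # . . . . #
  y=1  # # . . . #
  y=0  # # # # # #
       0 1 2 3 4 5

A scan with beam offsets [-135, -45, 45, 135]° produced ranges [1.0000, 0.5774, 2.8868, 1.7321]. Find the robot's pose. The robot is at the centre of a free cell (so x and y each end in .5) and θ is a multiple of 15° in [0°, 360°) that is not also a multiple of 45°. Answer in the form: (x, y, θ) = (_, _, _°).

Enumerate (i+0.5, j+0.5, θ) over the 22 free cells and 16 admissible headings. For each, cast all 4 beams and compare to the given ranges.
  (3.5, 6.5, 105°): beam 1 = 1.7321 ≠ 1.0000 ✗
  (1.5, 5.5, 105°): beam 1 = 2.8868 ≠ 1.0000 ✗
  (3.5, 2.5, 240°): beam 1 = 4.6587 ≠ 1.0000 ✗
  (1.5, 5.5, 285°): beam 1 = 0.5774 ≠ 1.0000 ✗
  …
  (3.5, 6.5, 165°): r_1=1.0000, r_2=0.5774, r_3=2.8868, r_4=1.7321 — all match ✓
Only this pose fits every beam.

(x, y, θ) = (3.5, 6.5, 165°)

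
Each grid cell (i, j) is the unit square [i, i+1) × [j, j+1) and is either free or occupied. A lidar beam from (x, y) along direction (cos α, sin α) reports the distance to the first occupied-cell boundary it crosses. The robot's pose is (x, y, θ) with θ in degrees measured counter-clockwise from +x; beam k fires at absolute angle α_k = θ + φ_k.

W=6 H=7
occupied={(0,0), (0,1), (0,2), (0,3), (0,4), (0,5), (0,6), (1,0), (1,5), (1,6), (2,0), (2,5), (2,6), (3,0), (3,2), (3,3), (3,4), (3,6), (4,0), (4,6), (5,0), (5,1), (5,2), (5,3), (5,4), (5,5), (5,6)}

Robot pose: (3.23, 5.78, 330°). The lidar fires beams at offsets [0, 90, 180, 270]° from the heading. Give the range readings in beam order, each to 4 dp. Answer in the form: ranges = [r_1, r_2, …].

ranges = [2.0438, 0.2540, 0.2656, 0.4600]

beam 1: φ=0°, α=330°
  direction (0.8660, -0.5000); cell (3,5); t to first gridline: x 0.8891, y 1.5600 (then +1.1547 / +2.0000)
    (4,5) via x @ 0.8891
    (4,4) via y @ 1.5600
    (5,4) via x @ 2.0438  # hit
  → r_1 = 2.0438
beam 2: φ=90°, α=60°
  direction (0.5000, 0.8660); cell (3,5); t to first gridline: x 1.5400, y 0.2540 (then +2.0000 / +1.1547)
    (3,6) via y @ 0.2540  # hit
  → r_2 = 0.2540
beam 3: φ=180°, α=150°
  direction (-0.8660, 0.5000); cell (3,5); t to first gridline: x 0.2656, y 0.4400 (then +1.1547 / +2.0000)
    (2,5) via x @ 0.2656  # hit
  → r_3 = 0.2656
beam 4: φ=270°, α=240°
  direction (-0.5000, -0.8660); cell (3,5); t to first gridline: x 0.4600, y 0.9007 (then +2.0000 / +1.1547)
    (2,5) via x @ 0.4600  # hit
  → r_4 = 0.4600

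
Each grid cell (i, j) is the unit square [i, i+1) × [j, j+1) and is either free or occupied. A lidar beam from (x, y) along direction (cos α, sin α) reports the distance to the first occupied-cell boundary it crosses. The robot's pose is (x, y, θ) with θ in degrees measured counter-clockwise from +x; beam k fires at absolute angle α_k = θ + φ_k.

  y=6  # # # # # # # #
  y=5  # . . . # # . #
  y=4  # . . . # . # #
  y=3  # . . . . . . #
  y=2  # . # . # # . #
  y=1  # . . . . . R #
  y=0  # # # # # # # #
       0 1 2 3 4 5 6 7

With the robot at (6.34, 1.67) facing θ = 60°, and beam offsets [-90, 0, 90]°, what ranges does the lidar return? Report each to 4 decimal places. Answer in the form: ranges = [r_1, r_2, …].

ranges = [0.7621, 1.3200, 0.6600]

beam 1: φ=-90°, α=330°
  d=(0.8660,-0.5000)  start (6,1)  tX=0.7621 tY=1.3400  stride 1/|dx|=1.1547 1/|dy|=2.0000
    cross x-line → (7,1), t=0.7621 (wall)
  → r_1 = 0.7621
beam 2: φ=0°, α=60°
  d=(0.5000,0.8660)  start (6,1)  tX=1.3200 tY=0.3811  stride 1/|dx|=2.0000 1/|dy|=1.1547
    cross y-line → (6,2), t=0.3811
    cross x-line → (7,2), t=1.3200 (wall)
  → r_2 = 1.3200
beam 3: φ=90°, α=150°
  d=(-0.8660,0.5000)  start (6,1)  tX=0.3926 tY=0.6600  stride 1/|dx|=1.1547 1/|dy|=2.0000
    cross x-line → (5,1), t=0.3926
    cross y-line → (5,2), t=0.6600 (wall)
  → r_3 = 0.6600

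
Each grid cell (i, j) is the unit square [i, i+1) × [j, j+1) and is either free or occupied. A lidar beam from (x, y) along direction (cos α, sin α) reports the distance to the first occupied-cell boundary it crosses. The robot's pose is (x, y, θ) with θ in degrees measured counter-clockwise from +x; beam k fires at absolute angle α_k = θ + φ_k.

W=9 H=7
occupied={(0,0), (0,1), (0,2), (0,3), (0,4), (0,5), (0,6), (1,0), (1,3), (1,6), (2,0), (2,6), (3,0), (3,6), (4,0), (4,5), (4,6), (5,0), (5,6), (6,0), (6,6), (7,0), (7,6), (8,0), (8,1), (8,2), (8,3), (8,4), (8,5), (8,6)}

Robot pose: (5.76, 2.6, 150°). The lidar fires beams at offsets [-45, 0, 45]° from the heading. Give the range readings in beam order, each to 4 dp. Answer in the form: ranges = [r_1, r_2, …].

beam 1: φ=-45°, α=105°
  cosα=-0.2588 sinα=0.9659 | (5,2) | tMaxX 2.9364 tMaxY 0.4141 | tΔX 3.8637 tΔY 1.0353
    t=0.4141 [y] (5,3)
    t=1.4494 [y] (5,4)
    t=2.4847 [y] (5,5)
    t=2.9364 [x] (4,5) — stop
  → r_1 = 2.9364
beam 2: φ=0°, α=150°
  cosα=-0.8660 sinα=0.5000 | (5,2) | tMaxX 0.8776 tMaxY 0.8000 | tΔX 1.1547 tΔY 2.0000
    t=0.8000 [y] (5,3)
    t=0.8776 [x] (4,3)
    t=2.0323 [x] (3,3)
    t=2.8000 [y] (3,4)
    t=3.1870 [x] (2,4)
    t=4.3417 [x] (1,4)
    t=4.8000 [y] (1,5)
    t=5.4964 [x] (0,5) — stop
  → r_2 = 5.4964
beam 3: φ=45°, α=195°
  cosα=-0.9659 sinα=-0.2588 | (5,2) | tMaxX 0.7868 tMaxY 2.3182 | tΔX 1.0353 tΔY 3.8637
    t=0.7868 [x] (4,2)
    t=1.8221 [x] (3,2)
    t=2.3182 [y] (3,1)
    t=2.8574 [x] (2,1)
    t=3.8926 [x] (1,1)
    t=4.9279 [x] (0,1) — stop
  → r_3 = 4.9279

ranges = [2.9364, 5.4964, 4.9279]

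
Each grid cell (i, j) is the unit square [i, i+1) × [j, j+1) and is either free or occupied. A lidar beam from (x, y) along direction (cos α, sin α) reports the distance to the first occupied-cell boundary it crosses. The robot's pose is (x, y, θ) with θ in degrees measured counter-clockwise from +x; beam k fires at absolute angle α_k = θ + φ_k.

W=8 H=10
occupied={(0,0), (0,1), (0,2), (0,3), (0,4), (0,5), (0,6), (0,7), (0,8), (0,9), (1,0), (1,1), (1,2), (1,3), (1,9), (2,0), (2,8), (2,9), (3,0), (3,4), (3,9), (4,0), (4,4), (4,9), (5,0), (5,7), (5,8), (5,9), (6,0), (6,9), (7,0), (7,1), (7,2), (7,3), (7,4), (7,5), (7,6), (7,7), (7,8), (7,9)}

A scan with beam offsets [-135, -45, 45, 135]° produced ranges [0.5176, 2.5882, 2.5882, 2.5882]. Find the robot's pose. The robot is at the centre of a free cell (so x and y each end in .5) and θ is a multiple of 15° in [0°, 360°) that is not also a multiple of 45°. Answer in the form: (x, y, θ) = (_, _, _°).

(x, y, θ) = (4.5, 3.5, 240°)

Candidates: 40 free-cell centres × 16 headings = 640 poses. Raycast each; keep the one whose scan matches to 4 dp.
  (4.5, 8.5, 15°): beam 1 = 5.1962 ≠ 0.5176 ✗
  (3.5, 7.5, 330°): beam 1 = 2.5882 ≠ 0.5176 ✗
  (6.5, 7.5, 165°): beam 1 = 0.5774 ≠ 0.5176 ✗
  (6.5, 8.5, 255°): beam 1 = 0.5774 ≠ 0.5176 ✗
  …
  (4.5, 3.5, 240°): r_1=0.5176, r_2=2.5882, r_3=2.5882, r_4=2.5882 — all match ✓
Only this pose fits every beam.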